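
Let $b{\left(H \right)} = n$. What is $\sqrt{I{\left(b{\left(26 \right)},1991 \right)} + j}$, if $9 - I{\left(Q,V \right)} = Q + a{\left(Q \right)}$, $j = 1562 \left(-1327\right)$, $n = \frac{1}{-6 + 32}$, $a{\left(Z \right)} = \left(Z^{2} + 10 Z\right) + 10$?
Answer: $\frac{479 i \sqrt{6107}}{26} \approx 1439.7 i$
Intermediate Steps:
$a{\left(Z \right)} = 10 + Z^{2} + 10 Z$
$n = \frac{1}{26} \approx 0.038462$
$j = -2072774$
$b{\left(H \right)} = \frac{1}{26}$
$I{\left(Q,V \right)} = -1 - Q^{2} - 11 Q$ ($I{\left(Q,V \right)} = 9 - \left(Q + \left(10 + Q^{2} + 10 Q\right)\right) = 9 - \left(10 + Q^{2} + 11 Q\right) = -1 - Q^{2} - 11 Q$)
$\sqrt{I{\left(b{\left(26 \right)},1991 \right)} + j} = \sqrt{\left(-1 - \left(\frac{1}{26}\right)^{2} - \frac{11}{26}\right) - 2072774} = \sqrt{\left(-1 - \frac{1}{676} - \frac{11}{26}\right) - 2072774} = \sqrt{- \frac{963}{676} - 2072774} = \sqrt{- \frac{1401196187}{676}} = \frac{479 i \sqrt{6107}}{26}$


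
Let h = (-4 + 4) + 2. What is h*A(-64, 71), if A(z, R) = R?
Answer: 142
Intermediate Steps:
h = 2 (h = 0 + 2 = 2)
h*A(-64, 71) = 2*71 = 142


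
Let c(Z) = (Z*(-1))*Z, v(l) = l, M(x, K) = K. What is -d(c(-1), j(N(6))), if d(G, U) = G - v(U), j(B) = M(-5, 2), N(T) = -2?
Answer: 3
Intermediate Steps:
j(B) = 2
c(Z) = -Z**2 (c(Z) = (-Z)*Z = -Z**2)
d(G, U) = G - U
-d(c(-1), j(N(6))) = -(-1*(-1)**2 - 1*2) = -(-1*1 - 2) = -(-1 - 2) = -1*(-3) = 3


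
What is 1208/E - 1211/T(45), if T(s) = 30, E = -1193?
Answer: -1480963/35790 ≈ -41.379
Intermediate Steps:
1208/E - 1211/T(45) = 1208/(-1193) - 1211/30 = 1208*(-1/1193) - 1211*1/30 = -1208/1193 - 1211/30 = -1480963/35790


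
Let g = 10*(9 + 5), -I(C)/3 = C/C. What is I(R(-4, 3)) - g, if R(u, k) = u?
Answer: -143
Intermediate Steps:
I(C) = -3 (I(C) = -3*C/C = -3*1 = -3)
g = 140 (g = 10*14 = 140)
I(R(-4, 3)) - g = -3 - 1*140 = -3 - 140 = -143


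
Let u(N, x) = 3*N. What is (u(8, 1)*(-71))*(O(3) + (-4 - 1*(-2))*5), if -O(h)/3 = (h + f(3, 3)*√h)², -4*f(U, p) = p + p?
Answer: 97554 - 46008*√3 ≈ 17866.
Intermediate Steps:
f(U, p) = -p/2 (f(U, p) = -(p + p)/4 = -p/2)
O(h) = -3*(h - 3*√h/2)² (O(h) = -3*(h + (-½*3)*√h)² = -3*(h - 3*√h/2)²)
(u(8, 1)*(-71))*(O(3) + (-4 - 1*(-2))*5) = ((3*8)*(-71))*(-3*(-2*3 + 3*√3)²/4 + (-4 - 1*(-2))*5) = (24*(-71))*(-3*(-6 + 3*√3)²/4 + (-4 + 2)*5) = -1704*(-3*(-6 + 3*√3)²/4 - 2*5) = -1704*(-3*(-6 + 3*√3)²/4 - 10) = -1704*(-10 - 3*(-6 + 3*√3)²/4) = 17040 + 1278*(-6 + 3*√3)²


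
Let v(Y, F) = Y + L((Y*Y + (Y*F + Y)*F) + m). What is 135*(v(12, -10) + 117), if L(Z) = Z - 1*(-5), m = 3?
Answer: 183735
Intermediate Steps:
L(Z) = 5 + Z (L(Z) = Z + 5 = 5 + Z)
v(Y, F) = 8 + Y + Y² + F*(Y + F*Y) (v(Y, F) = Y + (5 + ((Y*Y + (Y*F + Y)*F) + 3)) = Y + (5 + ((Y² + (F*Y + Y)*F) + 3)) = Y + (5 + ((Y² + (Y + F*Y)*F) + 3)) = Y + (5 + ((Y² + F*(Y + F*Y)) + 3)) = Y + (5 + (3 + Y² + F*(Y + F*Y))) = Y + (8 + Y² + F*(Y + F*Y)) = 8 + Y + Y² + F*(Y + F*Y))
135*(v(12, -10) + 117) = 135*((8 + 12 + 12² - 10*12 + 12*(-10)²) + 117) = 135*((8 + 12 + 144 - 120 + 12*100) + 117) = 135*((8 + 12 + 144 - 120 + 1200) + 117) = 135*(1244 + 117) = 135*1361 = 183735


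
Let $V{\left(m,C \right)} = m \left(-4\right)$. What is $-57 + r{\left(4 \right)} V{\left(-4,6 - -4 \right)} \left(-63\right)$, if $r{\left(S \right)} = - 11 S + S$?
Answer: $40263$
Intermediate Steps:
$V{\left(m,C \right)} = - 4 m$
$r{\left(S \right)} = - 10 S$
$-57 + r{\left(4 \right)} V{\left(-4,6 - -4 \right)} \left(-63\right) = -57 + \left(-10\right) 4 \left(-4\right) \left(-4\right) \left(-63\right) = -57 - 40 \cdot 16 \left(-63\right) = -57 - -40320 = -57 + 40320 = 40263$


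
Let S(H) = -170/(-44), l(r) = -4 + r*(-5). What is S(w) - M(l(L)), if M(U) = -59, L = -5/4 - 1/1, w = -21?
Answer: 1383/22 ≈ 62.864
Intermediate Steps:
L = -9/4 (L = -5*1/4 - 1*1 = -5/4 - 1 = -9/4 ≈ -2.2500)
l(r) = -4 - 5*r
S(H) = 85/22 (S(H) = -170*(-1/44) = 85/22)
S(w) - M(l(L)) = 85/22 - 1*(-59) = 85/22 + 59 = 1383/22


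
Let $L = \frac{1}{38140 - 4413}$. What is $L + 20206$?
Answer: $\frac{681487763}{33727} \approx 20206.0$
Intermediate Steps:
$L = \frac{1}{33727} \approx 2.965 \cdot 10^{-5}$
$L + 20206 = \frac{1}{33727} + 20206 = \frac{681487763}{33727}$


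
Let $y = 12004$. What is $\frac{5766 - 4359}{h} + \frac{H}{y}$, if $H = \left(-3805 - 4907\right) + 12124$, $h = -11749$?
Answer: $\frac{5799490}{35258749} \approx 0.16448$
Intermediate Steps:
$H = 3412$ ($H = -8712 + 12124 = 3412$)
$\frac{5766 - 4359}{h} + \frac{H}{y} = \frac{5766 - 4359}{-11749} + \frac{3412}{12004} = \left(5766 - 4359\right) \left(- \frac{1}{11749}\right) + 3412 \cdot \frac{1}{12004} = 1407 \left(- \frac{1}{11749}\right) + \frac{853}{3001} = - \frac{1407}{11749} + \frac{853}{3001} = \frac{5799490}{35258749}$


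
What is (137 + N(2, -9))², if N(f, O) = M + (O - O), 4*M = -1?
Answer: 299209/16 ≈ 18701.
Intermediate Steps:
M = -¼ (M = (¼)*(-1) = -¼ ≈ -0.25000)
N(f, O) = -¼ (N(f, O) = -¼ + (O - O) = -¼ + 0 = -¼)
(137 + N(2, -9))² = (137 - ¼)² = (547/4)² = 299209/16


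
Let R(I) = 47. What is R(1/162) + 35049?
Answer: 35096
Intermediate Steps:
R(1/162) + 35049 = 47 + 35049 = 35096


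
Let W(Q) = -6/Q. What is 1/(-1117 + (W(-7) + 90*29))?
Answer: 7/10457 ≈ 0.00066941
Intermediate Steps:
1/(-1117 + (W(-7) + 90*29)) = 1/(-1117 + (-6/(-7) + 90*29)) = 1/(-1117 + (-6*(-⅐) + 2610)) = 1/(-1117 + (6/7 + 2610)) = 1/(-1117 + 18276/7) = 1/(10457/7) = 7/10457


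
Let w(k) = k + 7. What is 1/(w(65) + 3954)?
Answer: 1/4026 ≈ 0.00024839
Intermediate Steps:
w(k) = 7 + k
1/(w(65) + 3954) = 1/((7 + 65) + 3954) = 1/(72 + 3954) = 1/4026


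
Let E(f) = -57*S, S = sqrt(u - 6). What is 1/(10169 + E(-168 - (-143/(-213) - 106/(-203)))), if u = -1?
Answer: 10169/103431304 + 57*I*sqrt(7)/103431304 ≈ 9.8316e-5 + 1.458e-6*I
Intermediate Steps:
S = I*sqrt(7) (S = sqrt(-1 - 6) = sqrt(-7) = I*sqrt(7) ≈ 2.6458*I)
E(f) = -57*I*sqrt(7)
1/(10169 + E(-168 - (-143/(-213) - 106/(-203)))) = 1/(10169 - 57*I*sqrt(7))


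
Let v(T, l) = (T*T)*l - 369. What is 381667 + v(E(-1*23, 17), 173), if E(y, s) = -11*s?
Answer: 6430935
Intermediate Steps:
v(T, l) = -369 + l*T² (v(T, l) = T²*l - 369 = l*T² - 369 = -369 + l*T²)
381667 + v(E(-1*23, 17), 173) = 381667 + (-369 + 173*(-11*17)²) = 381667 + (-369 + 173*(-187)²) = 381667 + (-369 + 173*34969) = 381667 + (-369 + 6049637) = 381667 + 6049268 = 6430935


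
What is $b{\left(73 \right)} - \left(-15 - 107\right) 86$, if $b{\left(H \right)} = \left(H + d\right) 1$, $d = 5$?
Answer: $10570$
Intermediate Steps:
$b{\left(H \right)} = 5 + H$ ($b{\left(H \right)} = \left(H + 5\right) 1 = \left(5 + H\right) 1 = 5 + H$)
$b{\left(73 \right)} - \left(-15 - 107\right) 86 = \left(5 + 73\right) - \left(-15 - 107\right) 86 = 78 - \left(-122\right) 86 = 78 - -10492 = 78 + 10492 = 10570$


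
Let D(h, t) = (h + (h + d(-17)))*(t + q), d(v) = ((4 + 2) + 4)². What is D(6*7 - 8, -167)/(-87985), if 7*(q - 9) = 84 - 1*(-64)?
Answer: 22992/87985 ≈ 0.26132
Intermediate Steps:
d(v) = 100 (d(v) = (6 + 4)² = 10² = 100)
q = 211/7 (q = 9 + (84 - 1*(-64))/7 = 9 + (84 + 64)/7 = 9 + (⅐)*148 = 9 + 148/7 = 211/7 ≈ 30.143)
D(h, t) = (100 + 2*h)*(211/7 + t) (D(h, t) = (h + (h + 100))*(t + 211/7) = (h + (100 + h))*(211/7 + t) = (100 + 2*h)*(211/7 + t))
D(6*7 - 8, -167)/(-87985) = (21100/7 + 100*(-167) + 422*(6*7 - 8)/7 + 2*(6*7 - 8)*(-167))/(-87985) = (21100/7 - 16700 + 422*(42 - 8)/7 + 2*(42 - 8)*(-167))*(-1/87985) = (21100/7 - 16700 + (422/7)*34 + 2*34*(-167))*(-1/87985) = (21100/7 - 16700 + 14348/7 - 11356)*(-1/87985) = -22992*(-1/87985) = 22992/87985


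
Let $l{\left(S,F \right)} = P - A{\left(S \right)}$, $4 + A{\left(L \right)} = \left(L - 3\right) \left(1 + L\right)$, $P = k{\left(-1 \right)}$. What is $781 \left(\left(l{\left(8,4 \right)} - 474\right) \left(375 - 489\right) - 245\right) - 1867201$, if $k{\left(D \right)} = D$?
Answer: $43882998$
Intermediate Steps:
$P = -1$
$A{\left(L \right)} = -4 + \left(1 + L\right) \left(-3 + L\right)$ ($A{\left(L \right)} = -4 + \left(L - 3\right) \left(1 + L\right) = -4 + \left(-3 + L\right) \left(1 + L\right) = -4 + \left(1 + L\right) \left(-3 + L\right)$)
$l{\left(S,F \right)} = 6 - S^{2} + 2 S$ ($l{\left(S,F \right)} = -1 - \left(-7 + S^{2} - 2 S\right) = -1 + \left(7 - S^{2} + 2 S\right) = 6 - S^{2} + 2 S$)
$781 \left(\left(l{\left(8,4 \right)} - 474\right) \left(375 - 489\right) - 245\right) - 1867201 = 781 \left(\left(\left(6 - 8^{2} + 2 \cdot 8\right) - 474\right) \left(375 - 489\right) - 245\right) - 1867201 = 781 \left(\left(\left(6 - 64 + 16\right) - 474\right) \left(-114\right) - 245\right) - 1867201 = 781 \left(\left(-42 - 474\right) \left(-114\right) - 245\right) - 1867201 = 781 \left(\left(-516\right) \left(-114\right) - 245\right) - 1867201 = 781 \left(58824 - 245\right) - 1867201 = 781 \cdot 58579 - 1867201 = 45750199 - 1867201 = 43882998$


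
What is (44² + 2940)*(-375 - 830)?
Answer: -5875580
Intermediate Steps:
(44² + 2940)*(-375 - 830) = (1936 + 2940)*(-1205) = 4876*(-1205) = -5875580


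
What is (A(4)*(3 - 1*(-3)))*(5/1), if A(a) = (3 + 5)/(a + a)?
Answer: 30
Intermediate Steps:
A(a) = 4/a (A(a) = 8/((2*a)) = 8*(1/(2*a)) = 4/a)
(A(4)*(3 - 1*(-3)))*(5/1) = ((4/4)*(3 - 1*(-3)))*(5/1) = ((4*(¼))*(3 + 3))*(5*1) = (1*6)*5 = 6*5 = 30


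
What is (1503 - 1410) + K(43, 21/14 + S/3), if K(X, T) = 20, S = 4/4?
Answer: 113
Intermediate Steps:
S = 1 (S = 4*(¼) = 1)
(1503 - 1410) + K(43, 21/14 + S/3) = (1503 - 1410) + 20 = 93 + 20 = 113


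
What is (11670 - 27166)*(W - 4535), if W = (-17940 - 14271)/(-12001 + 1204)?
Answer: 252751041088/3599 ≈ 7.0228e+7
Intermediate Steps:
W = 10737/3599 (W = -32211/(-10797) = -32211*(-1/10797) = 10737/3599 ≈ 2.9833)
(11670 - 27166)*(W - 4535) = (11670 - 27166)*(10737/3599 - 4535) = -15496*(-16310728/3599) = 252751041088/3599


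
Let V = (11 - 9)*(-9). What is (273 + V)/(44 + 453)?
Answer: 255/497 ≈ 0.51308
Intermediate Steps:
V = -18 (V = 2*(-9) = -18)
(273 + V)/(44 + 453) = (273 - 18)/(44 + 453) = 255/497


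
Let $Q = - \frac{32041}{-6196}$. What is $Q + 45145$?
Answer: $\frac{279750461}{6196} \approx 45150.0$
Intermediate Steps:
$Q = \frac{32041}{6196}$ ($Q = \left(-32041\right) \left(- \frac{1}{6196}\right) = \frac{32041}{6196} \approx 5.1712$)
$Q + 45145 = \frac{32041}{6196} + 45145 = \frac{279750461}{6196}$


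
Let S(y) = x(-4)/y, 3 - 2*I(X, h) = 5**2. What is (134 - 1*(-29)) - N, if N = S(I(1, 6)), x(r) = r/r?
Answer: 1794/11 ≈ 163.09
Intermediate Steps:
I(X, h) = -11 (I(X, h) = 3/2 - 1/2*5**2 = 3/2 - 1/2*25 = 3/2 - 25/2 = -11)
x(r) = 1
S(y) = 1/y
N = -1/11 (N = 1/(-11) = -1/11 ≈ -0.090909)
(134 - 1*(-29)) - N = (134 - 1*(-29)) - 1*(-1/11) = (134 + 29) + 1/11 = 163 + 1/11 = 1794/11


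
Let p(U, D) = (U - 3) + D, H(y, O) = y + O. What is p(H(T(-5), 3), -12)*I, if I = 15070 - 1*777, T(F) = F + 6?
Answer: -157223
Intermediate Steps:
T(F) = 6 + F
H(y, O) = O + y
I = 14293 (I = 15070 - 777 = 14293)
p(U, D) = -3 + D + U (p(U, D) = (-3 + U) + D = -3 + D + U)
p(H(T(-5), 3), -12)*I = (-3 - 12 + (3 + (6 - 5)))*14293 = (-3 - 12 + (3 + 1))*14293 = (-3 - 12 + 4)*14293 = -11*14293 = -157223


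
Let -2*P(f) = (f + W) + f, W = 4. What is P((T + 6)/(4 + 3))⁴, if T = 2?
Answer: 234256/2401 ≈ 97.566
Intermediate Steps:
P(f) = -2 - f (P(f) = -((f + 4) + f)/2 = -((4 + f) + f)/2 = -(4 + 2*f)/2 = -2 - f)
P((T + 6)/(4 + 3))⁴ = (-2 - (2 + 6)/(4 + 3))⁴ = (-2 - 8/7)⁴ = (-22/7)⁴ = 234256/2401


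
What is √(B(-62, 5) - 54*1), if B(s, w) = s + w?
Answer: I*√111 ≈ 10.536*I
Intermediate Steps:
√(B(-62, 5) - 54*1) = √((-62 + 5) - 54*1) = √(-57 - 54) = √(-111) = I*√111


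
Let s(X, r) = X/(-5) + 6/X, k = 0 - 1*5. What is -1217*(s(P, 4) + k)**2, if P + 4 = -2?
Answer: -700992/25 ≈ -28040.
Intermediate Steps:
P = -6 (P = -4 - 2 = -6)
k = -5 (k = 0 - 5 = -5)
s(X, r) = 6/X - X/5 (s(X, r) = X*(-1/5) + 6/X = -X/5 + 6/X = 6/X - X/5)
-1217*(s(P, 4) + k)**2 = -1217*((6/(-6) - 1/5*(-6)) - 5)**2 = -1217*((6*(-1/6) + 6/5) - 5)**2 = -1217*((-1 + 6/5) - 5)**2 = -1217*(1/5 - 5)**2 = -1217*(-24/5)**2 = -1217*576/25 = -700992/25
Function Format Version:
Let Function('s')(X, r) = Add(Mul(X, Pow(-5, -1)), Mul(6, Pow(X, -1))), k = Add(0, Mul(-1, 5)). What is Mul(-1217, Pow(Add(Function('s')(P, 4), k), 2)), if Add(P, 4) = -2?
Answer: Rational(-700992, 25) ≈ -28040.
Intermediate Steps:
P = -6 (P = Add(-4, -2) = -6)
k = -5 (k = Add(0, -5) = -5)
Function('s')(X, r) = Add(Mul(6, Pow(X, -1)), Mul(Rational(-1, 5), X)) (Function('s')(X, r) = Add(Mul(X, Rational(-1, 5)), Mul(6, Pow(X, -1))) = Add(Mul(Rational(-1, 5), X), Mul(6, Pow(X, -1))) = Add(Mul(6, Pow(X, -1)), Mul(Rational(-1, 5), X)))
Mul(-1217, Pow(Add(Function('s')(P, 4), k), 2)) = Mul(-1217, Pow(Add(Add(Mul(6, Pow(-6, -1)), Mul(Rational(-1, 5), -6)), -5), 2)) = Mul(-1217, Pow(Add(Add(Mul(6, Rational(-1, 6)), Rational(6, 5)), -5), 2)) = Mul(-1217, Pow(Add(Add(-1, Rational(6, 5)), -5), 2)) = Mul(-1217, Pow(Add(Rational(1, 5), -5), 2)) = Mul(-1217, Pow(Rational(-24, 5), 2)) = Mul(-1217, Rational(576, 25)) = Rational(-700992, 25)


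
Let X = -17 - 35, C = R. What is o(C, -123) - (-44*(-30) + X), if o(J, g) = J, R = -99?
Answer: -1367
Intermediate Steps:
C = -99
X = -52
o(C, -123) - (-44*(-30) + X) = -99 - (-44*(-30) - 52) = -99 - (1320 - 52) = -99 - 1*1268 = -99 - 1268 = -1367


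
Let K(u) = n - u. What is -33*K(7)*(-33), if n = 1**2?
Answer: -6534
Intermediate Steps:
n = 1
K(u) = 1 - u
-33*K(7)*(-33) = -33*(1 - 1*7)*(-33) = -33*(1 - 7)*(-33) = -33*(-6)*(-33) = 198*(-33) = -6534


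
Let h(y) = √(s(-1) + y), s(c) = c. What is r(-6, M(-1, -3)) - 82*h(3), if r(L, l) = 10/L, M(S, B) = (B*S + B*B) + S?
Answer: -5/3 - 82*√2 ≈ -117.63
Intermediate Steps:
h(y) = √(-1 + y)
M(S, B) = S + B² + B*S (M(S, B) = (B*S + B²) + S = (B² + B*S) + S = S + B² + B*S)
r(-6, M(-1, -3)) - 82*h(3) = 10/(-6) - 82*√(-1 + 3) = 10*(-⅙) - 82*√2 = -5/3 - 82*√2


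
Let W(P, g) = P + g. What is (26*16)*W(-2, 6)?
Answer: 1664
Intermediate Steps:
(26*16)*W(-2, 6) = (26*16)*(-2 + 6) = 416*4 = 1664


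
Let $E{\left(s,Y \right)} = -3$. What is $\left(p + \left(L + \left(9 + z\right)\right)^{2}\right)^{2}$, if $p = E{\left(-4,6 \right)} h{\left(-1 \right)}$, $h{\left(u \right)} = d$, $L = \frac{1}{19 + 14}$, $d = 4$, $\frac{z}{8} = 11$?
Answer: $\frac{104852193349696}{1185921} \approx 8.8414 \cdot 10^{7}$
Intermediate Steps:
$z = 88$ ($z = 8 \cdot 11 = 88$)
$L = \frac{1}{33} \approx 0.030303$
$h{\left(u \right)} = 4$
$p = -12$ ($p = \left(-3\right) 4 = -12$)
$\left(p + \left(L + \left(9 + z\right)\right)^{2}\right)^{2} = \left(-12 + \left(\frac{1}{33} + \left(9 + 88\right)\right)^{2}\right)^{2} = \left(-12 + \left(\frac{1}{33} + 97\right)^{2}\right)^{2} = \left(-12 + \left(\frac{3202}{33}\right)^{2}\right)^{2} = \left(-12 + \frac{10252804}{1089}\right)^{2} = \left(\frac{10239736}{1089}\right)^{2} = \frac{104852193349696}{1185921}$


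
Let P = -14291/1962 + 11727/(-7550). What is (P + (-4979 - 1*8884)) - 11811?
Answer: -95110608706/3703275 ≈ -25683.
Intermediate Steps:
P = -32726356/3703275 (P = -14291*1/1962 + 11727*(-1/7550) = -14291/1962 - 11727/7550 = -32726356/3703275 ≈ -8.8371)
(P + (-4979 - 1*8884)) - 11811 = (-32726356/3703275 + (-4979 - 1*8884)) - 11811 = (-32726356/3703275 + (-4979 - 8884)) - 11811 = (-32726356/3703275 - 13863) - 11811 = -51371227681/3703275 - 11811 = -95110608706/3703275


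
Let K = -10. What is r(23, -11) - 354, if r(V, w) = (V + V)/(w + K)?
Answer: -7480/21 ≈ -356.19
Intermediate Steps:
r(V, w) = 2*V/(-10 + w) (r(V, w) = (V + V)/(w - 10) = (2*V)/(-10 + w) = 2*V/(-10 + w))
r(23, -11) - 354 = 2*23/(-10 - 11) - 354 = 2*23/(-21) - 354 = 2*23*(-1/21) - 354 = -46/21 - 354 = -7480/21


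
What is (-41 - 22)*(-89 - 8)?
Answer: 6111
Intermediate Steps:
(-41 - 22)*(-89 - 8) = -63*(-97) = 6111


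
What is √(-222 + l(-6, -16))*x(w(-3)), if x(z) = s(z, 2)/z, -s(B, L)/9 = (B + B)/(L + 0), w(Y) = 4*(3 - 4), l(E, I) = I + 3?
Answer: -9*I*√235 ≈ -137.97*I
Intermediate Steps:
l(E, I) = 3 + I
w(Y) = -4 (w(Y) = 4*(-1) = -4)
s(B, L) = -18*B/L (s(B, L) = -9*(B + B)/(L + 0) = -9*2*B/L = -18*B/L)
x(z) = -9 (x(z) = (-18*z/2)/z = (-18*z*½)/z = (-9*z)/z = -9)
√(-222 + l(-6, -16))*x(w(-3)) = √(-222 + (3 - 16))*(-9) = √(-222 - 13)*(-9) = √(-235)*(-9) = (I*√235)*(-9) = -9*I*√235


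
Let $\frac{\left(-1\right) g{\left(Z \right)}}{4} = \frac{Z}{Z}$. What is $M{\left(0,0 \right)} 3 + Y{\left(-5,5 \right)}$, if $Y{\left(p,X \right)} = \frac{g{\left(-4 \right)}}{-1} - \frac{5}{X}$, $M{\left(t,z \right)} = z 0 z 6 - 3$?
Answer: $-6$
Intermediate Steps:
$g{\left(Z \right)} = -4$ ($g{\left(Z \right)} = - 4 \frac{Z}{Z} = \left(-4\right) 1 = -4$)
$M{\left(t,z \right)} = -3$ ($M{\left(t,z \right)} = z 0 \cdot 6 - 3 = z 0 - 3 = 0 - 3 = -3$)
$Y{\left(p,X \right)} = 4 - \frac{5}{X}$ ($Y{\left(p,X \right)} = - \frac{4}{-1} - \frac{5}{X} = \left(-4\right) \left(-1\right) - \frac{5}{X} = 4 - \frac{5}{X}$)
$M{\left(0,0 \right)} 3 + Y{\left(-5,5 \right)} = \left(-3\right) 3 + \left(4 - \frac{5}{5}\right) = -9 + \left(4 - 1\right) = -9 + 3 = -6$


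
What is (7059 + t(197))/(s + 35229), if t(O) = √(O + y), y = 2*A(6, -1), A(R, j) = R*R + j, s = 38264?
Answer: 7059/73493 + √267/73493 ≈ 0.096272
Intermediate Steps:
A(R, j) = j + R² (A(R, j) = R² + j = j + R²)
y = 70 (y = 2*(-1 + 6²) = 2*(-1 + 36) = 2*35 = 70)
t(O) = √(70 + O) (t(O) = √(O + 70) = √(70 + O))
(7059 + t(197))/(s + 35229) = (7059 + √(70 + 197))/(38264 + 35229) = (7059 + √267)/73493 = (7059 + √267)*(1/73493) = 7059/73493 + √267/73493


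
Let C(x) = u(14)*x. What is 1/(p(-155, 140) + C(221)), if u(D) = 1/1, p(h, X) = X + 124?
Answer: 1/485 ≈ 0.0020619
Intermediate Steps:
p(h, X) = 124 + X
u(D) = 1
C(x) = x (C(x) = 1*x = x)
1/(p(-155, 140) + C(221)) = 1/((124 + 140) + 221) = 1/(264 + 221) = 1/485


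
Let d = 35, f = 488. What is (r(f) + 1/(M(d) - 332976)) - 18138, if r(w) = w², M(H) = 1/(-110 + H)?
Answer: 5494254059131/24973201 ≈ 2.2001e+5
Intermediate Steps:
(r(f) + 1/(M(d) - 332976)) - 18138 = (488² + 1/(1/(-110 + 35) - 332976)) - 18138 = (238144 + 1/(1/(-75) - 332976)) - 18138 = (238144 + 1/(-1/75 - 332976)) - 18138 = (238144 + 1/(-24973201/75)) - 18138 = (238144 - 75/24973201) - 18138 = 5947217978869/24973201 - 18138 = 5494254059131/24973201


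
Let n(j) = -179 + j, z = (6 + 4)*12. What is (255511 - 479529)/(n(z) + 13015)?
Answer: -112009/6478 ≈ -17.291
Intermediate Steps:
z = 120 (z = 10*12 = 120)
(255511 - 479529)/(n(z) + 13015) = (255511 - 479529)/((-179 + 120) + 13015) = -224018/(-59 + 13015) = -224018/12956 = -224018*1/12956 = -112009/6478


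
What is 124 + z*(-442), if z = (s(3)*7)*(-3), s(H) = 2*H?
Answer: 55816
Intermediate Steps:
z = -126 (z = ((2*3)*7)*(-3) = (6*7)*(-3) = 42*(-3) = -126)
124 + z*(-442) = 124 - 126*(-442) = 124 + 55692 = 55816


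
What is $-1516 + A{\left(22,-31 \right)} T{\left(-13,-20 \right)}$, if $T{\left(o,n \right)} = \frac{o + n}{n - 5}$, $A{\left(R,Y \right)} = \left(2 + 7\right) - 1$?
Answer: $- \frac{37636}{25} \approx -1505.4$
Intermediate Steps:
$A{\left(R,Y \right)} = 8$ ($A{\left(R,Y \right)} = 9 - 1 = 8$)
$T{\left(o,n \right)} = \frac{n + o}{-5 + n}$
$-1516 + A{\left(22,-31 \right)} T{\left(-13,-20 \right)} = -1516 + 8 \frac{-20 - 13}{-5 - 20} = -1516 + 8 \frac{1}{-25} \left(-33\right) = -1516 + 8 \left(\left(- \frac{1}{25}\right) \left(-33\right)\right) = -1516 + 8 \cdot \frac{33}{25} = -1516 + \frac{264}{25} = - \frac{37636}{25}$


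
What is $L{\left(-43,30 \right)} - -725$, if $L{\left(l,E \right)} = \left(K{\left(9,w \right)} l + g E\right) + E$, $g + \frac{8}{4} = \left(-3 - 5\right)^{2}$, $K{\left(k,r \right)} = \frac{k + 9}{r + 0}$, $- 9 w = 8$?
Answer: $\frac{13943}{4} \approx 3485.8$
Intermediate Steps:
$w = - \frac{8}{9}$ ($w = \left(- \frac{1}{9}\right) 8 = - \frac{8}{9} \approx -0.88889$)
$K{\left(k,r \right)} = \frac{9 + k}{r}$
$g = 62$ ($g = -2 + \left(-3 - 5\right)^{2} = -2 + \left(-8\right)^{2} = -2 + 64 = 62$)
$L{\left(l,E \right)} = 63 E - \frac{81 l}{4}$ ($L{\left(l,E \right)} = \left(\frac{9 + 9}{- \frac{8}{9}} l + 62 E\right) + E = \left(\left(- \frac{9}{8}\right) 18 l + 62 E\right) + E = \left(- \frac{81 l}{4} + 62 E\right) + E = \left(62 E - \frac{81 l}{4}\right) + E = 63 E - \frac{81 l}{4}$)
$L{\left(-43,30 \right)} - -725 = \left(63 \cdot 30 - - \frac{3483}{4}\right) - -725 = \left(1890 + \frac{3483}{4}\right) + 725 = \frac{11043}{4} + 725 = \frac{13943}{4}$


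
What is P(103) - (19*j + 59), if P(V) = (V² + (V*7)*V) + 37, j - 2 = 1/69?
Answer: 5852009/69 ≈ 84812.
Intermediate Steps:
j = 139/69 (j = 2 + 1/69 = 139/69 ≈ 2.0145)
P(V) = 37 + 8*V² (P(V) = (V² + (7*V)*V) + 37 = (V² + 7*V²) + 37 = 8*V² + 37 = 37 + 8*V²)
P(103) - (19*j + 59) = (37 + 8*103²) - (19*(139/69) + 59) = (37 + 8*10609) - (2641/69 + 59) = (37 + 84872) - 1*6712/69 = 84909 - 6712/69 = 5852009/69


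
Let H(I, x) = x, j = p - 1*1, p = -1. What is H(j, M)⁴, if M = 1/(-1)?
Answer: 1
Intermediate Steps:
j = -2 (j = -1 - 1*1 = -1 - 1 = -2)
M = -1
H(j, M)⁴ = (-1)⁴ = 1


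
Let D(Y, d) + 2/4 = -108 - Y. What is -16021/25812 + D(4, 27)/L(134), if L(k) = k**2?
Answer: -145288463/231740136 ≈ -0.62695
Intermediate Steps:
D(Y, d) = -217/2 - Y (D(Y, d) = -1/2 + (-108 - Y) = -217/2 - Y)
-16021/25812 + D(4, 27)/L(134) = -16021/25812 + (-217/2 - 1*4)/(134**2) = -16021*1/25812 + (-217/2 - 4)/17956 = -16021/25812 - 225/2*1/17956 = -16021/25812 - 225/35912 = -145288463/231740136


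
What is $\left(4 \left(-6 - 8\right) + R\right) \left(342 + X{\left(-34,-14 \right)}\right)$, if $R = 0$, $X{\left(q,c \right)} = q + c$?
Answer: $-16464$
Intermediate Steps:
$X{\left(q,c \right)} = c + q$
$\left(4 \left(-6 - 8\right) + R\right) \left(342 + X{\left(-34,-14 \right)}\right) = \left(4 \left(-6 - 8\right) + 0\right) \left(342 - 48\right) = \left(4 \left(-14\right) + 0\right) \left(342 - 48\right) = \left(-56 + 0\right) 294 = \left(-56\right) 294 = -16464$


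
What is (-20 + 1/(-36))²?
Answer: 519841/1296 ≈ 401.11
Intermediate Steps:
(-20 + 1/(-36))² = (-20 - 1/36)² = (-721/36)² = 519841/1296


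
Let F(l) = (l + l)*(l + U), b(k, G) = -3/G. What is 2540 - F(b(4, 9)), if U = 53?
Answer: 23176/9 ≈ 2575.1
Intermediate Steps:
F(l) = 2*l*(53 + l) (F(l) = (l + l)*(l + 53) = (2*l)*(53 + l) = 2*l*(53 + l))
2540 - F(b(4, 9)) = 2540 - 2*(-3/9)*(53 - 3/9) = 2540 - 2*(-3*1/9)*(53 - 3*1/9) = 2540 - 2*(-1)*(53 - 1/3)/3 = 2540 - 2*(-1)*158/(3*3) = 2540 - 1*(-316/9) = 2540 + 316/9 = 23176/9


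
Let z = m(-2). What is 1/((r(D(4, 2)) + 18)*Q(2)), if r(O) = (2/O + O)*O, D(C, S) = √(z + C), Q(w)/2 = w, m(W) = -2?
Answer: 1/88 ≈ 0.011364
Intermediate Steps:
Q(w) = 2*w
z = -2
D(C, S) = √(-2 + C)
r(O) = O*(O + 2/O) (r(O) = (O + 2/O)*O = O*(O + 2/O))
1/((r(D(4, 2)) + 18)*Q(2)) = 1/(((2 + (√(-2 + 4))²) + 18)*(2*2)) = 1/(((2 + (√2)²) + 18)*4) = 1/(((2 + 2) + 18)*4) = 1/((4 + 18)*4) = 1/(22*4) = 1/88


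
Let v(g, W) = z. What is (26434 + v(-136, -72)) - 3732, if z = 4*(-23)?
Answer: 22610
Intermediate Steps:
z = -92
v(g, W) = -92
(26434 + v(-136, -72)) - 3732 = (26434 - 92) - 3732 = 26342 - 3732 = 22610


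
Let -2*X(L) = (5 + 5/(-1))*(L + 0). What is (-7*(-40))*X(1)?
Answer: 0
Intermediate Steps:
X(L) = 0 (X(L) = -(5 + 5/(-1))*(L + 0)/2 = -(5 + 5*(-1))*L/2 = -(5 - 5)*L/2 = -0*L = -½*0 = 0)
(-7*(-40))*X(1) = -7*(-40)*0 = 280*0 = 0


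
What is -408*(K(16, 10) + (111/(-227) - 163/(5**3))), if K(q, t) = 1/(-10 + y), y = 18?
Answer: 19310283/28375 ≈ 680.54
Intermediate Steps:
K(q, t) = 1/8 (K(q, t) = 1/(-10 + 18) = 1/8)
-408*(K(16, 10) + (111/(-227) - 163/(5**3))) = -408*(1/8 + (111/(-227) - 163/(5**3))) = -408*(1/8 + (111*(-1/227) - 163/125)) = -408*(1/8 + (-111/227 - 163*1/125)) = -408*(1/8 + (-111/227 - 163/125)) = -408*(1/8 - 50876/28375) = -408*(-378633/227000) = 19310283/28375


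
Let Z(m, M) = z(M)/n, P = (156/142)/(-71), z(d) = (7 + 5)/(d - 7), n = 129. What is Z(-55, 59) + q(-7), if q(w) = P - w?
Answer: 19686872/2817919 ≈ 6.9863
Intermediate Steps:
z(d) = 12/(-7 + d)
P = -78/5041 (P = (156*(1/142))*(-1/71) = (78/71)*(-1/71) = -78/5041 ≈ -0.015473)
q(w) = -78/5041 - w
Z(m, M) = 4/(43*(-7 + M)) (Z(m, M) = (12/(-7 + M))/129 = (12/(-7 + M))*(1/129) = 4/(43*(-7 + M)))
Z(-55, 59) + q(-7) = 4/(43*(-7 + 59)) + (-78/5041 - 1*(-7)) = (4/43)/52 + (-78/5041 + 7) = (4/43)*(1/52) + 35209/5041 = 1/559 + 35209/5041 = 19686872/2817919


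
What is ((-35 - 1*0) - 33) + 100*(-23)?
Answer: -2368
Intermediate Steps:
((-35 - 1*0) - 33) + 100*(-23) = ((-35 + 0) - 33) - 2300 = (-35 - 33) - 2300 = -68 - 2300 = -2368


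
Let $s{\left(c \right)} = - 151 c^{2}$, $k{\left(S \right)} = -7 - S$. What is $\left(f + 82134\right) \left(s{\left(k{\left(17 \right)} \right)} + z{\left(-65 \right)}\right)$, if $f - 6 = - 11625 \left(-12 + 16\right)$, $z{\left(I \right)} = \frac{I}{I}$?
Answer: $-3099789000$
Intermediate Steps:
$z{\left(I \right)} = 1$
$f = -46494$ ($f = 6 - 11625 \left(-12 + 16\right) = 6 - 46500 = -46494$)
$\left(f + 82134\right) \left(s{\left(k{\left(17 \right)} \right)} + z{\left(-65 \right)}\right) = \left(-46494 + 82134\right) \left(- 151 \left(-7 - 17\right)^{2} + 1\right) = 35640 \left(- 151 \left(-7 - 17\right)^{2} + 1\right) = 35640 \left(- 151 \left(-24\right)^{2} + 1\right) = 35640 \left(\left(-151\right) 576 + 1\right) = 35640 \left(-86976 + 1\right) = 35640 \left(-86975\right) = -3099789000$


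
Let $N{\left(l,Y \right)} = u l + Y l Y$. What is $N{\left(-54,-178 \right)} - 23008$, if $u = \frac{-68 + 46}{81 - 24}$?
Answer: $- \frac{32944540}{19} \approx -1.7339 \cdot 10^{6}$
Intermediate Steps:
$u = - \frac{22}{57} \approx -0.38596$
$N{\left(l,Y \right)} = - \frac{22 l}{57} + l Y^{2}$ ($N{\left(l,Y \right)} = - \frac{22 l}{57} + Y l Y = - \frac{22 l}{57} + l Y^{2}$)
$N{\left(-54,-178 \right)} - 23008 = \frac{1}{57} \left(-54\right) \left(-22 + 57 \left(-178\right)^{2}\right) - 23008 = \frac{1}{57} \left(-54\right) \left(-22 + 57 \cdot 31684\right) - 23008 = \frac{1}{57} \left(-54\right) \left(-22 + 1805988\right) - 23008 = \frac{1}{57} \left(-54\right) 1805966 - 23008 = - \frac{32507388}{19} - 23008 = - \frac{32944540}{19}$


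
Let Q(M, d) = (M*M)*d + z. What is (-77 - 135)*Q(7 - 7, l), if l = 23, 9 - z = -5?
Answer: -2968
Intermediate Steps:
z = 14 (z = 9 - 1*(-5) = 9 + 5 = 14)
Q(M, d) = 14 + d*M² (Q(M, d) = (M*M)*d + 14 = M²*d + 14 = d*M² + 14 = 14 + d*M²)
(-77 - 135)*Q(7 - 7, l) = (-77 - 135)*(14 + 23*(7 - 7)²) = -212*(14 + 23*0²) = -212*(14 + 23*0) = -212*(14 + 0) = -212*14 = -2968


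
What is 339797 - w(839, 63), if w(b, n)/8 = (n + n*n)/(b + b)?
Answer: 285073555/839 ≈ 3.3978e+5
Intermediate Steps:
w(b, n) = 4*(n + n**2)/b (w(b, n) = 8*((n + n*n)/(b + b)) = 8*((n + n**2)/((2*b))) = 8*((n + n**2)*(1/(2*b))) = 8*((n + n**2)/(2*b)) = 4*(n + n**2)/b)
339797 - w(839, 63) = 339797 - 4*63*(1 + 63)/839 = 339797 - 4*63*64/839 = 339797 - 1*16128/839 = 339797 - 16128/839 = 285073555/839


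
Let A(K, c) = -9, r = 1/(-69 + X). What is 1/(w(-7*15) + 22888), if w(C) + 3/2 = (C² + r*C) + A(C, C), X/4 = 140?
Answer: 982/33292045 ≈ 2.9497e-5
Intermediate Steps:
X = 560 (X = 4*140 = 560)
r = 1/491 (r = 1/(-69 + 560) = 1/491 ≈ 0.0020367)
w(C) = -21/2 + C² + C/491 (w(C) = -3/2 + ((C² + C/491) - 9) = -3/2 + (-9 + C² + C/491) = -21/2 + C² + C/491)
1/(w(-7*15) + 22888) = 1/((-21/2 + (-7*15)² + (-7*15)/491) + 22888) = 1/((-21/2 + (-105)² + (1/491)*(-105)) + 22888) = 1/((-21/2 + 11025 - 105/491) + 22888) = 1/(10816029/982 + 22888) = 1/(33292045/982) = 982/33292045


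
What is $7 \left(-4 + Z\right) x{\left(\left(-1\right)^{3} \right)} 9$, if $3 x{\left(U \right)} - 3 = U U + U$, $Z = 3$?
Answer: $-63$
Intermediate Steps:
$x{\left(U \right)} = 1 + \frac{U}{3} + \frac{U^{2}}{3}$ ($x{\left(U \right)} = 1 + \frac{U U + U}{3} = 1 + \frac{U^{2} + U}{3} = 1 + \frac{U + U^{2}}{3} = 1 + \left(\frac{U}{3} + \frac{U^{2}}{3}\right) = 1 + \frac{U}{3} + \frac{U^{2}}{3}$)
$7 \left(-4 + Z\right) x{\left(\left(-1\right)^{3} \right)} 9 = 7 \left(-4 + 3\right) \left(1 + \frac{\left(-1\right)^{3}}{3} + \frac{\left(\left(-1\right)^{3}\right)^{2}}{3}\right) 9 = 7 \left(- (1 + \frac{1}{3} \left(-1\right) + \frac{\left(-1\right)^{2}}{3})\right) 9 = 7 \left(- (1 - \frac{1}{3} + \frac{1}{3} \cdot 1)\right) 9 = 7 \left(- (1 - \frac{1}{3} + \frac{1}{3})\right) 9 = 7 \left(\left(-1\right) 1\right) 9 = 7 \left(-1\right) 9 = \left(-7\right) 9 = -63$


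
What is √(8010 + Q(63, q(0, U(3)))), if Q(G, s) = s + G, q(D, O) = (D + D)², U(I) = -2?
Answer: 3*√897 ≈ 89.850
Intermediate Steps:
q(D, O) = 4*D² (q(D, O) = (2*D)² = 4*D²)
Q(G, s) = G + s
√(8010 + Q(63, q(0, U(3)))) = √(8010 + (63 + 4*0²)) = √(8010 + (63 + 4*0)) = √(8010 + (63 + 0)) = √(8010 + 63) = √8073 = 3*√897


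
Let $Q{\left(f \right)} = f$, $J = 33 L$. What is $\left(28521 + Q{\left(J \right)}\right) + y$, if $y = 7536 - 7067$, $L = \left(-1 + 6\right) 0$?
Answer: $28990$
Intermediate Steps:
$L = 0$ ($L = 5 \cdot 0 = 0$)
$J = 0$ ($J = 33 \cdot 0 = 0$)
$y = 469$
$\left(28521 + Q{\left(J \right)}\right) + y = \left(28521 + 0\right) + 469 = 28521 + 469 = 28990$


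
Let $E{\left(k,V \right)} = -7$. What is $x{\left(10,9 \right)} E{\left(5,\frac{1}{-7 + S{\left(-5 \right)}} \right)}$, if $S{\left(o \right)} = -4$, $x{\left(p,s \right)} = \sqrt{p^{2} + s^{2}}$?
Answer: $- 7 \sqrt{181} \approx -94.175$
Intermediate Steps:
$x{\left(10,9 \right)} E{\left(5,\frac{1}{-7 + S{\left(-5 \right)}} \right)} = \sqrt{10^{2} + 9^{2}} \left(-7\right) = \sqrt{100 + 81} \left(-7\right) = \sqrt{181} \left(-7\right) = - 7 \sqrt{181}$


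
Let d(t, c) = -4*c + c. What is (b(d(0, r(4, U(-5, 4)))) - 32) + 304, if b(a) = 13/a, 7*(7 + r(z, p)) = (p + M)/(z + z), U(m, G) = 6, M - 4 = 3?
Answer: 309992/1137 ≈ 272.64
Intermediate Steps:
M = 7 (M = 4 + 3 = 7)
r(z, p) = -7 + (7 + p)/(14*z) (r(z, p) = -7 + ((p + 7)/(z + z))/7 = -7 + ((7 + p)/((2*z)))/7 = -7 + ((7 + p)*(1/(2*z)))/7 = -7 + ((7 + p)/(2*z))/7 = -7 + (7 + p)/(14*z))
d(t, c) = -3*c
(b(d(0, r(4, U(-5, 4)))) - 32) + 304 = (13/((-3*(7 + 6 - 98*4)/(14*4))) - 32) + 304 = (13/((-3*(7 + 6 - 392)/(14*4))) - 32) + 304 = (13/((-3*(-379)/(14*4))) - 32) + 304 = (13/((-3*(-379/56))) - 32) + 304 = (13/(1137/56) - 32) + 304 = (13*(56/1137) - 32) + 304 = (728/1137 - 32) + 304 = -35656/1137 + 304 = 309992/1137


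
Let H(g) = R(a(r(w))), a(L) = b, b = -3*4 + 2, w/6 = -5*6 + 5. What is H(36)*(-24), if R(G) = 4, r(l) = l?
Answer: -96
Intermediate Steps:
w = -150 (w = 6*(-5*6 + 5) = 6*(-30 + 5) = 6*(-25) = -150)
b = -10 (b = -12 + 2 = -10)
a(L) = -10
H(g) = 4
H(36)*(-24) = 4*(-24) = -96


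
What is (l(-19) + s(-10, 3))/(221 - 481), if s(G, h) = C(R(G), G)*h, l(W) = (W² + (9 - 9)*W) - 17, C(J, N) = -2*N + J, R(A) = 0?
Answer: -101/65 ≈ -1.5538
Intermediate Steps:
C(J, N) = J - 2*N
l(W) = -17 + W² (l(W) = (W² + 0*W) - 17 = (W² + 0) - 17 = W² - 17 = -17 + W²)
s(G, h) = -2*G*h (s(G, h) = (0 - 2*G)*h = (-2*G)*h = -2*G*h)
(l(-19) + s(-10, 3))/(221 - 481) = ((-17 + (-19)²) - 2*(-10)*3)/(221 - 481) = ((-17 + 361) + 60)/(-260) = (344 + 60)*(-1/260) = 404*(-1/260) = -101/65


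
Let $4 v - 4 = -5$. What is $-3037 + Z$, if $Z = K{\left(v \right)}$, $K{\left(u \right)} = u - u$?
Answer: $-3037$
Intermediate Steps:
$v = - \frac{1}{4}$ ($v = 1 + \frac{1}{4} \left(-5\right) = 1 - \frac{5}{4} = - \frac{1}{4} \approx -0.25$)
$K{\left(u \right)} = 0$
$Z = 0$
$-3037 + Z = -3037 + 0 = -3037$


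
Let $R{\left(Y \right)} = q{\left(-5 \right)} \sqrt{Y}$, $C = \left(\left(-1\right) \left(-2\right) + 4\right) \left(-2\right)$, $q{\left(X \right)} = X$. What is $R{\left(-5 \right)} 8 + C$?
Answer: $-12 - 40 i \sqrt{5} \approx -12.0 - 89.443 i$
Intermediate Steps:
$C = -12$ ($C = \left(2 + 4\right) \left(-2\right) = 6 \left(-2\right) = -12$)
$R{\left(Y \right)} = - 5 \sqrt{Y}$
$R{\left(-5 \right)} 8 + C = - 5 \sqrt{-5} \cdot 8 - 12 = - 5 i \sqrt{5} \cdot 8 - 12 = - 40 i \sqrt{5} - 12 = -12 - 40 i \sqrt{5}$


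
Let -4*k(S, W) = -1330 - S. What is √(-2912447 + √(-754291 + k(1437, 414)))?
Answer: √(-11649788 + 6*I*√334933)/2 ≈ 0.25434 + 1706.6*I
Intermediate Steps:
k(S, W) = 665/2 + S/4 (k(S, W) = -(-1330 - S)/4 = 665/2 + S/4)
√(-2912447 + √(-754291 + k(1437, 414))) = √(-2912447 + √(-754291 + (665/2 + (¼)*1437))) = √(-2912447 + √(-754291 + (665/2 + 1437/4))) = √(-2912447 + √(-754291 + 2767/4)) = √(-2912447 + √(-3014397/4)) = √(-2912447 + 3*I*√334933/2)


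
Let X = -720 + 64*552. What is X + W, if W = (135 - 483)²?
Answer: 155712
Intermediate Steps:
W = 121104 (W = (-348)² = 121104)
X = 34608 (X = -720 + 35328 = 34608)
X + W = 34608 + 121104 = 155712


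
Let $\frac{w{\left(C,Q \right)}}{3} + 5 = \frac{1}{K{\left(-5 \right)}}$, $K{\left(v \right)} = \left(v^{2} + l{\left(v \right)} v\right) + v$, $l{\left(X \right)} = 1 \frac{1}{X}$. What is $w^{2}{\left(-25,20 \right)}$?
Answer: $\frac{10816}{49} \approx 220.73$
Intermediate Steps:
$l{\left(X \right)} = \frac{1}{X}$
$K{\left(v \right)} = 1 + v + v^{2}$ ($K{\left(v \right)} = \left(v^{2} + \frac{v}{v}\right) + v = \left(v^{2} + 1\right) + v = \left(1 + v^{2}\right) + v = 1 + v + v^{2}$)
$w{\left(C,Q \right)} = - \frac{104}{7}$ ($w{\left(C,Q \right)} = -15 + \frac{3}{1 - 5 \left(1 - 5\right)} = -15 + \frac{3}{1 - -20} = -15 + \frac{3}{1 + 20} = -15 + \frac{3}{21} = -15 + 3 \cdot \frac{1}{21} = -15 + \frac{1}{7} = - \frac{104}{7}$)
$w^{2}{\left(-25,20 \right)} = \left(- \frac{104}{7}\right)^{2} = \frac{10816}{49}$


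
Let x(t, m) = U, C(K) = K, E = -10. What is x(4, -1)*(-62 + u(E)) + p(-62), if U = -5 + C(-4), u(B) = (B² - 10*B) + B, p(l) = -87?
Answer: -1239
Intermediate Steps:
u(B) = B² - 9*B
U = -9 (U = -5 - 4 = -9)
x(t, m) = -9
x(4, -1)*(-62 + u(E)) + p(-62) = -9*(-62 - 10*(-9 - 10)) - 87 = -9*(-62 - 10*(-19)) - 87 = -9*(-62 + 190) - 87 = -9*128 - 87 = -1152 - 87 = -1239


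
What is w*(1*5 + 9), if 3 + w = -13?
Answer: -224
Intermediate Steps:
w = -16 (w = -3 - 13 = -16)
w*(1*5 + 9) = -16*(1*5 + 9) = -16*(5 + 9) = -16*14 = -224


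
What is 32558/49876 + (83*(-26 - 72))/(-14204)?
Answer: 54259076/44277419 ≈ 1.2254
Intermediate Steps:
32558/49876 + (83*(-26 - 72))/(-14204) = 32558*(1/49876) + (83*(-98))*(-1/14204) = 16279/24938 - 8134*(-1/14204) = 16279/24938 + 4067/7102 = 54259076/44277419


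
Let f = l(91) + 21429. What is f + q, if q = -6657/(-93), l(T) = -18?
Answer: 665960/31 ≈ 21483.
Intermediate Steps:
f = 21411 (f = -18 + 21429 = 21411)
q = 2219/31 (q = -6657*(-1)/93 = -21*(-317/93) = 2219/31 ≈ 71.581)
f + q = 21411 + 2219/31 = 665960/31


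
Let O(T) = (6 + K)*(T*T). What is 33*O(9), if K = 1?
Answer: 18711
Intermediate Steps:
O(T) = 7*T**2 (O(T) = (6 + 1)*(T*T) = 7*T**2)
33*O(9) = 33*(7*9**2) = 33*(7*81) = 33*567 = 18711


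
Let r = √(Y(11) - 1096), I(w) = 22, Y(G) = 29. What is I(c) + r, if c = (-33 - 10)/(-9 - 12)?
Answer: 22 + I*√1067 ≈ 22.0 + 32.665*I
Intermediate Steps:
c = 43/21 (c = -43/(-21) = -43*(-1/21) = 43/21 ≈ 2.0476)
r = I*√1067 (r = √(29 - 1096) = √(-1067) = I*√1067 ≈ 32.665*I)
I(c) + r = 22 + I*√1067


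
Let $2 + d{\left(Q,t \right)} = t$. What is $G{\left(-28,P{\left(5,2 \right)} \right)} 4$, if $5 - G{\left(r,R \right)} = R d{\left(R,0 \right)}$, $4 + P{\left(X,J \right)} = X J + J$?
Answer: $84$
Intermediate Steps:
$d{\left(Q,t \right)} = -2 + t$
$P{\left(X,J \right)} = -4 + J + J X$ ($P{\left(X,J \right)} = -4 + \left(X J + J\right) = -4 + \left(J X + J\right) = -4 + \left(J + J X\right) = -4 + J + J X$)
$G{\left(r,R \right)} = 5 + 2 R$ ($G{\left(r,R \right)} = 5 - R \left(-2 + 0\right) = 5 - R \left(-2\right) = 5 - - 2 R = 5 + 2 R$)
$G{\left(-28,P{\left(5,2 \right)} \right)} 4 = \left(5 + 2 \left(-4 + 2 + 2 \cdot 5\right)\right) 4 = \left(5 + 2 \left(-4 + 2 + 10\right)\right) 4 = \left(5 + 2 \cdot 8\right) 4 = \left(5 + 16\right) 4 = 21 \cdot 4 = 84$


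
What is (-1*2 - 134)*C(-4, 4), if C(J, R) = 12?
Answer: -1632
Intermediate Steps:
(-1*2 - 134)*C(-4, 4) = (-1*2 - 134)*12 = (-2 - 134)*12 = -136*12 = -1632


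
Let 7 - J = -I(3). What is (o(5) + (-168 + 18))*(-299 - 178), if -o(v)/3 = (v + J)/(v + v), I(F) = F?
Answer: 147393/2 ≈ 73697.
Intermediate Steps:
J = 10 (J = 7 - (-1)*3 = 7 - 1*(-3) = 7 + 3 = 10)
o(v) = -3*(10 + v)/(2*v) (o(v) = -3*(v + 10)/(v + v) = -3*(10 + v)/(2*v))
(o(5) + (-168 + 18))*(-299 - 178) = ((-3/2 - 15/5) + (-168 + 18))*(-299 - 178) = ((-3/2 - 15*⅕) - 150)*(-477) = ((-3/2 - 3) - 150)*(-477) = (-9/2 - 150)*(-477) = -309/2*(-477) = 147393/2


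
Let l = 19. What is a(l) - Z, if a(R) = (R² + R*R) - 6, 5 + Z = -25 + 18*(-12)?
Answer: 962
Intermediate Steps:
Z = -246 (Z = -5 + (-25 + 18*(-12)) = -5 + (-25 - 216) = -5 - 241 = -246)
a(R) = -6 + 2*R² (a(R) = (R² + R²) - 6 = 2*R² - 6 = -6 + 2*R²)
a(l) - Z = (-6 + 2*19²) - 1*(-246) = (-6 + 2*361) + 246 = (-6 + 722) + 246 = 716 + 246 = 962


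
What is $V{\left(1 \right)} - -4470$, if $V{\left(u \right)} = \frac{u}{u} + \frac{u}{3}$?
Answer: $\frac{13414}{3} \approx 4471.3$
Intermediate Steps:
$V{\left(u \right)} = 1 + \frac{u}{3}$ ($V{\left(u \right)} = 1 + u \frac{1}{3} = 1 + \frac{u}{3}$)
$V{\left(1 \right)} - -4470 = \left(1 + \frac{1}{3} \cdot 1\right) - -4470 = \left(1 + \frac{1}{3}\right) + 4470 = \frac{4}{3} + 4470 = \frac{13414}{3}$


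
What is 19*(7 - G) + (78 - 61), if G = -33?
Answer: 777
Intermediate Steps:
19*(7 - G) + (78 - 61) = 19*(7 - 1*(-33)) + (78 - 61) = 19*(7 + 33) + 17 = 19*40 + 17 = 760 + 17 = 777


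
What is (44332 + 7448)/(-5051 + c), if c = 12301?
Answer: 5178/725 ≈ 7.1421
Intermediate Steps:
(44332 + 7448)/(-5051 + c) = (44332 + 7448)/(-5051 + 12301) = 51780/7250 = 51780*(1/7250) = 5178/725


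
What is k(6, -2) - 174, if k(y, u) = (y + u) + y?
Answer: -164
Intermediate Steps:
k(y, u) = u + 2*y (k(y, u) = (u + y) + y = u + 2*y)
k(6, -2) - 174 = (-2 + 2*6) - 174 = (-2 + 12) - 174 = 10 - 174 = -164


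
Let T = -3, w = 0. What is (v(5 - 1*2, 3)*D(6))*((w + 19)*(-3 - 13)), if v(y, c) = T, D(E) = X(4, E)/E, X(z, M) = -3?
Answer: -456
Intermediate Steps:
D(E) = -3/E
v(y, c) = -3
(v(5 - 1*2, 3)*D(6))*((w + 19)*(-3 - 13)) = (-(-9)/6)*((0 + 19)*(-3 - 13)) = (-(-9)/6)*(19*(-16)) = -3*(-½)*(-304) = (3/2)*(-304) = -456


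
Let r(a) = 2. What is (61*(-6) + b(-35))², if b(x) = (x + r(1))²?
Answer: 522729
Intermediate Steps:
b(x) = (2 + x)² (b(x) = (x + 2)² = (2 + x)²)
(61*(-6) + b(-35))² = (61*(-6) + (2 - 35)²)² = (-366 + (-33)²)² = (-366 + 1089)² = 723² = 522729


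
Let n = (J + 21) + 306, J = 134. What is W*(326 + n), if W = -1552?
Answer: -1221424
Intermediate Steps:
n = 461 (n = (134 + 21) + 306 = 155 + 306 = 461)
W*(326 + n) = -1552*(326 + 461) = -1552*787 = -1221424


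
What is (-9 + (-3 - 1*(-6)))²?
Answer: 36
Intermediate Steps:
(-9 + (-3 - 1*(-6)))² = (-9 + (-3 + 6))² = (-9 + 3)² = (-6)² = 36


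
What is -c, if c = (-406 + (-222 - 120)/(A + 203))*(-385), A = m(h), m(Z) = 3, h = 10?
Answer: -16165765/103 ≈ -1.5695e+5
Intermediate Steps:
A = 3
c = 16165765/103 (c = (-406 + (-222 - 120)/(3 + 203))*(-385) = (-406 - 342/206)*(-385) = (-406 - 342*1/206)*(-385) = (-406 - 171/103)*(-385) = -41989/103*(-385) = 16165765/103 ≈ 1.5695e+5)
-c = -1*16165765/103 = -16165765/103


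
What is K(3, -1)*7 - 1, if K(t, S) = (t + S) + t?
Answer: 34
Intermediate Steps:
K(t, S) = S + 2*t (K(t, S) = (S + t) + t = S + 2*t)
K(3, -1)*7 - 1 = (-1 + 2*3)*7 - 1 = (-1 + 6)*7 - 1 = 5*7 - 1 = 35 - 1 = 34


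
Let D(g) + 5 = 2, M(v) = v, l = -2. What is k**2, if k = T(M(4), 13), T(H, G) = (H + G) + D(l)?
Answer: 196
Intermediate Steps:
D(g) = -3 (D(g) = -5 + 2 = -3)
T(H, G) = -3 + G + H (T(H, G) = (H + G) - 3 = (G + H) - 3 = -3 + G + H)
k = 14 (k = -3 + 13 + 4 = 14)
k**2 = 14**2 = 196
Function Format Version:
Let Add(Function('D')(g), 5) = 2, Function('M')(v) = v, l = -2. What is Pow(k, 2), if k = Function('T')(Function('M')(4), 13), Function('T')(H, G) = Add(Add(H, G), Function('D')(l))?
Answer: 196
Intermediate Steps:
Function('D')(g) = -3 (Function('D')(g) = Add(-5, 2) = -3)
Function('T')(H, G) = Add(-3, G, H) (Function('T')(H, G) = Add(Add(H, G), -3) = Add(Add(G, H), -3) = Add(-3, G, H))
k = 14 (k = Add(-3, 13, 4) = 14)
Pow(k, 2) = Pow(14, 2) = 196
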